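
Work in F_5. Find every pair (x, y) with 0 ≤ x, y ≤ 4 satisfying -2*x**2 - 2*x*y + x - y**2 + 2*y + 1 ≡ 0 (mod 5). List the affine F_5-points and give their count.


Affine F_5-points: {(1, 0), (2, 0), (2, 3), (3, 3)}; count = 4.

For each of the 25 pairs (x, y) ∈ F_5², evaluate f(x, y) mod 5. Record the zeros.
  x = 0: [0↦1, 1↦2, 2↦1, 3↦3, 4↦3]  zeros at y ∈ ∅
  x = 1: [0↦0, 1↦4, 2↦1, 3↦1, 4↦4]  zeros at y ∈ {0}
  x = 2: [0↦0, 1↦2, 2↦2, 3↦0, 4↦1]  zeros at y ∈ {0, 3}
  x = 3: [0↦1, 1↦1, 2↦4, 3↦0, 4↦4]  zeros at y ∈ {3}
  x = 4: [0↦3, 1↦1, 2↦2, 3↦1, 4↦3]  zeros at y ∈ ∅
Collecting zeros: affine points = {(1, 0), (2, 0), (2, 3), (3, 3)}.
Total count |C(F_5)_aff| = 4.


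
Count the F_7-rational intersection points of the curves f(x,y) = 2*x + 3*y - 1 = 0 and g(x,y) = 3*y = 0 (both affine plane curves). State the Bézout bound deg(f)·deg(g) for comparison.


Common zeros: {(4, 0)}; count = 1; Bézout bound = 1.

deg(f) = 1, deg(g) = 1, so Bézout bound = 1.
Scan x ∈ F_7. For each x, list the y ∈ F_7 with f(x, y) ≡ 0 and those with g(x, y) ≡ 0 (mod 7); the common zeros in that column are the intersection.
  x = 0: f ≡ 0 at y ∈ {5}; g ≡ 0 at y ∈ {0}; common: ∅.
  x = 1: f ≡ 0 at y ∈ {2}; g ≡ 0 at y ∈ {0}; common: ∅.
  x = 2: f ≡ 0 at y ∈ {6}; g ≡ 0 at y ∈ {0}; common: ∅.
  x = 3: f ≡ 0 at y ∈ {3}; g ≡ 0 at y ∈ {0}; common: ∅.
  x = 4: f ≡ 0 at y ∈ {0}; g ≡ 0 at y ∈ {0}; common: {0}.
  x = 5: f ≡ 0 at y ∈ {4}; g ≡ 0 at y ∈ {0}; common: ∅.
  x = 6: f ≡ 0 at y ∈ {1}; g ≡ 0 at y ∈ {0}; common: ∅.
Collecting: common zeros = {(4, 0)}, so the count is 1.
Comparison with the Bézout bound: 1 ≤ 1 = deg(f)·deg(g), as expected for curves with no common component (the bound is attained).


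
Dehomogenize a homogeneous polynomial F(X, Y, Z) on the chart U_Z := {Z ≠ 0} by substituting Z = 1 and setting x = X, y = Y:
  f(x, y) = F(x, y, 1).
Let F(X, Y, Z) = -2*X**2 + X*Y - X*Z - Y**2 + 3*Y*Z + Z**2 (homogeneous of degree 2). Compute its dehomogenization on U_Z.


f(x, y) = -2*x**2 + x*y - x - y**2 + 3*y + 1

On U_Z we set Z = 1. Each monomial c·X^i·Y^j·Z^k in F becomes c·x^i·y^j·1^k = c·x^i·y^j.
Substituting Z = 1: F(X, Y, 1) = -2*x**2 + x*y - x - y**2 + 3*y + 1.
Note: deg(f) ≤ deg(F) = 2; strict inequality happens when F is divisible by Z (lost terms).


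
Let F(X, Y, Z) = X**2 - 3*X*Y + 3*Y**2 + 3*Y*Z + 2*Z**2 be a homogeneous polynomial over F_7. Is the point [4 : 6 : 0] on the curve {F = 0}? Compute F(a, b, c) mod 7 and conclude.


F(4,6,0) ≡ 3 (mod 7); P is NOT on the curve.

Evaluate F(4, 6, 0) term-by-term (mod 7).
  X**2 ↦ 1·16·1·1 = 16
  -3*X*Y ↦ -3·4·6·1 = -72
  3*Y**2 ↦ 3·1·36·1 = 108
  3*Y*Z ↦ 3·1·6·0 = 0
  2*Z**2 ↦ 2·1·1·0 = 0
Sum: F(4, 6, 0) = (16) + (-72) + (108) + (0) + (0) = 52.
Reducing mod 7: 52 ≡ 3 (mod 7).
Since F(a, b, c) ≡ 3 ≠ 0 (mod 7), P does NOT lie on the curve.


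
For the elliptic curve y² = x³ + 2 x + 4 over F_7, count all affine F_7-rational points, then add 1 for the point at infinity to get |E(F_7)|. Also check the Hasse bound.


Affine points = {(0, 2), (0, 5), (1, 0), (2, 3), (2, 4), (3, 3), (3, 4), (6, 1), (6, 6)}; affine count = 9; |E(F_7)| = 10.

Discriminant check: Δ ∝ 4a³ + 27b² = 4·2³ + 27·4² = 4·8 + 27·16 ≡ 2 (mod 7). Nonzero ⇒ E is nonsingular.
For each x ∈ F_7, compute rhs = x³ + 2·x + 4 mod 7, then count y ∈ F_7 with y² ≡ rhs.
  x = 0: rhs = 4, matching y values: 2, 5 (2 points).
  x = 1: rhs = 0, matching y values: 0 (1 points).
  x = 2: rhs = 2, matching y values: 3, 4 (2 points).
  x = 3: rhs = 2, matching y values: 3, 4 (2 points).
  x = 4: rhs = 6, matching y values: none (0 points).
  x = 5: rhs = 6, matching y values: none (0 points).
  x = 6: rhs = 1, matching y values: 1, 6 (2 points).
Total affine count: 9.
Full point count |E(F_7)| = 9 + 1 = 10.
Hasse bound: |10 − (7+1)| = |2| = 2 ≤ 2√7 ≈ 5.2915 ✓.


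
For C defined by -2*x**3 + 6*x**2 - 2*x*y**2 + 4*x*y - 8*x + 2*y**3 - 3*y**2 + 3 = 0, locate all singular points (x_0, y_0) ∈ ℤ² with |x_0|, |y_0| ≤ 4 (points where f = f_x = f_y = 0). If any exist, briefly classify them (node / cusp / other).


Singular points: {(1, 1)}; classification: cusp.

Compute partial derivatives:
  f_x = -6*x**2 + 12*x - 2*y**2 + 4*y - 8.
  f_y = -4*x*y + 4*x + 6*y**2 - 6*y.
Scan x_0 ∈ {−4, ..., 4}. For each x_0, f_y(x_0, y) is a polynomial in y; find its integer roots y ∈ {−4, ..., 4}, then test f_x and f at those candidates.
  x = -4: f_y(-4, y) = 6*y**2 + 10*y - 16; vanishes at y ∈ {1}. (-4, 1): f_x = -150 ≠ 0.
  x = -3: f_y(-3, y) = 6*y**2 + 6*y - 12; vanishes at y ∈ {-2, 1}. (-3, -2): f_x = -114 ≠ 0; (-3, 1): f_x = -96 ≠ 0.
  x = -2: f_y(-2, y) = 6*y**2 + 2*y - 8; vanishes at y ∈ {1}. (-2, 1): f_x = -54 ≠ 0.
  x = -1: f_y(-1, y) = 6*y**2 - 2*y - 4; vanishes at y ∈ {1}. (-1, 1): f_x = -24 ≠ 0.
  x = 0: f_y(0, y) = 6*y**2 - 6*y; vanishes at y ∈ {0, 1}. (0, 0): f_x = -8 ≠ 0; (0, 1): f_x = -6 ≠ 0.
  x = 1: f_y(1, y) = 6*y**2 - 10*y + 4; vanishes at y ∈ {1}. (1, 1): f_x = 0, f = 0 — SINGULAR.
  x = 2: f_y(2, y) = 6*y**2 - 14*y + 8; vanishes at y ∈ {1}. (2, 1): f_x = -6 ≠ 0.
  x = 3: f_y(3, y) = 6*y**2 - 18*y + 12; vanishes at y ∈ {1, 2}. (3, 1): f_x = -24 ≠ 0; (3, 2): f_x = -26 ≠ 0.
  x = 4: f_y(4, y) = 6*y**2 - 22*y + 16; vanishes at y ∈ {1}. (4, 1): f_x = -54 ≠ 0.
Only singular point on the grid: (1, 1).
Classify: substitute x = 1 + u, y = 1 + v and expand: f = -2*u**3 - 2*u*v**2 + 2*v**3 + v**2.
No constant or linear terms (consistent with a singular point). Quadratic part: v**2. Cubic part: -2*u**3 - 2*u*v**2 + 2*v**3.
The quadratic part v**2 is a perfect square, so there is a single (double) tangent line v = 0, i.e. y = 1. Restricting the cubic part to that line (v = 0) leaves -2*u**3 ≠ 0, so f is not divisible by v and the branch is v² ≈ 2*u**3 to lowest order — this is a cusp.
Classification: cusp.


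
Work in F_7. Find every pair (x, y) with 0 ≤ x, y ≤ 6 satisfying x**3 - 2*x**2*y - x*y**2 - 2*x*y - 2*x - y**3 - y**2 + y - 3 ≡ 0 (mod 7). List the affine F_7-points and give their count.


Affine F_7-points: {(1, 4), (2, 1), (3, 5), (4, 5), (5, 0)}; count = 5.

For each of the 49 pairs (x, y) ∈ F_7², evaluate f(x, y) mod 7. Record the zeros.
  x = 0: [0↦4, 1↦3, 2↦1, 3↦6, 4↦5, 5↦6, 6↦3]  zeros at y ∈ ∅
  x = 1: [0↦3, 1↦4, 2↦2, 3↦5, 4↦0, 5↦2, 6↦5]  zeros at y ∈ {4}
  x = 2: [0↦1, 1↦0, 2↦1, 3↦5, 4↦6, 5↦5, 6↦3]  zeros at y ∈ {1}
  x = 3: [0↦4, 1↦4, 2↦4, 3↦5, 4↦1, 5↦0, 6↦3]  zeros at y ∈ {5}
  x = 4: [0↦4, 1↦1, 2↦3, 3↦4, 4↦5, 5↦0, 6↦4]  zeros at y ∈ {5}
  x = 5: [0↦0, 1↦4, 2↦4, 3↦1, 4↦3, 5↦4, 6↦5]  zeros at y ∈ {0}
  x = 6: [0↦5, 1↦5, 2↦6, 3↦2, 4↦1, 5↦4, 6↦5]  zeros at y ∈ ∅
Collecting zeros: affine points = {(1, 4), (2, 1), (3, 5), (4, 5), (5, 0)}.
Total count |C(F_7)_aff| = 5.


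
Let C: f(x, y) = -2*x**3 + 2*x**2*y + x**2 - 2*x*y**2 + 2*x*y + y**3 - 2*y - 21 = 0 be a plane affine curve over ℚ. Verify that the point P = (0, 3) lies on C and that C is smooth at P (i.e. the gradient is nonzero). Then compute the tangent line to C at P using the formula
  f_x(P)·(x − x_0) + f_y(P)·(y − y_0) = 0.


Tangent line at P: -12*x + 25*y - 75 = 0.

Step 1: f(0, 3) = 0, so P lies on C.
Step 2: partial derivatives
  f_x(x, y) = -6*x**2 + 4*x*y + 2*x - 2*y**2 + 2*y, f_y(x, y) = 2*x**2 - 4*x*y + 2*x + 3*y**2 - 2.
  f_x(P) = -12, f_y(P) = 25 (gradient nonzero, so P is smooth).
Step 3: tangent line at P: -12·(x − 0) + 25·(y − 3) = 0.
Expanding: -12*x + 25*y - 75 = 0.


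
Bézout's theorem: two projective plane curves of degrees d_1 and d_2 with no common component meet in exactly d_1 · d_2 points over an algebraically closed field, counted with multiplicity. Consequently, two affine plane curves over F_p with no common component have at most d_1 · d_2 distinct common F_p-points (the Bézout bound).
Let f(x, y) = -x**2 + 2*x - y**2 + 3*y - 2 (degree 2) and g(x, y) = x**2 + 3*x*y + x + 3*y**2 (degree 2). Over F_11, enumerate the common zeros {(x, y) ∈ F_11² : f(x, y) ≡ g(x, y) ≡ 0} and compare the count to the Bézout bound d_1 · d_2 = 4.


Common zeros: ∅; count = 0; Bézout bound = 4.

deg(f) = 2, deg(g) = 2, so Bézout bound = 4.
Scan x ∈ F_11. For each x, list the y ∈ F_11 with f(x, y) ≡ 0 and those with g(x, y) ≡ 0 (mod 11); the common zeros in that column are the intersection.
  x = 0: f ≡ 0 at y ∈ {1, 2}; g ≡ 0 at y ∈ {0}; common: ∅.
  x = 1: f ≡ 0 at y ∈ {5, 9}; g ≡ 0 at y ∈ ∅; common: ∅.
  x = 2: f ≡ 0 at y ∈ {1, 2}; g ≡ 0 at y ∈ ∅; common: ∅.
  x = 3: f ≡ 0 at y ∈ {7}; g ≡ 0 at y ∈ {3, 5}; common: ∅.
  x = 4: f ≡ 0 at y ∈ ∅; g ≡ 0 at y ∈ {8, 10}; common: ∅.
  x = 5: f ≡ 0 at y ∈ ∅; g ≡ 0 at y ∈ ∅; common: ∅.
  x = 6: f ≡ 0 at y ∈ {6, 8}; g ≡ 0 at y ∈ ∅; common: ∅.
  x = 7: f ≡ 0 at y ∈ {6, 8}; g ≡ 0 at y ∈ {2}; common: ∅.
  x = 8: f ≡ 0 at y ∈ ∅; g ≡ 0 at y ∈ {1, 2}; common: ∅.
  x = 9: f ≡ 0 at y ∈ ∅; g ≡ 0 at y ∈ {3, 10}; common: ∅.
  x = 10: f ≡ 0 at y ∈ {7}; g ≡ 0 at y ∈ {0, 1}; common: ∅.
Collecting: common zeros = ∅, so the count is 0.
Comparison with the Bézout bound: 0 ≤ 4 = deg(f)·deg(g), as expected for curves with no common component (the affine F_11-count falls short of the bound because intersections may lie at infinity, over extension fields, or carry multiplicity).


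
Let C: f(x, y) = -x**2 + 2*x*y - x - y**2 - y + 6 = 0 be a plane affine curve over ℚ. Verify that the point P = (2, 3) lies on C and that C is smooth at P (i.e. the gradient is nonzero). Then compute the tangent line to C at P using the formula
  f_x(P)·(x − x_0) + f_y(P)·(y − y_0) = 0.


Tangent line at P: x - 3*y + 7 = 0.

Step 1: f(2, 3) = 0, so P lies on C.
Step 2: partial derivatives
  f_x(x, y) = -2*x + 2*y - 1, f_y(x, y) = 2*x - 2*y - 1.
  f_x(P) = 1, f_y(P) = -3 (gradient nonzero, so P is smooth).
Step 3: tangent line at P: 1·(x − 2) + -3·(y − 3) = 0.
Expanding: x - 3*y + 7 = 0.


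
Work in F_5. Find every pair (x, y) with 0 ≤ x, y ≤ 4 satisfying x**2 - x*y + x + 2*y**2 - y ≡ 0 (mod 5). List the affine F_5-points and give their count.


Affine F_5-points: {(0, 0), (0, 3), (2, 1), (2, 3), (3, 1), (4, 0)}; count = 6.

For each of the 25 pairs (x, y) ∈ F_5², evaluate f(x, y) mod 5. Record the zeros.
  x = 0: [0↦0, 1↦1, 2↦1, 3↦0, 4↦3]  zeros at y ∈ {0, 3}
  x = 1: [0↦2, 1↦2, 2↦1, 3↦4, 4↦1]  zeros at y ∈ ∅
  x = 2: [0↦1, 1↦0, 2↦3, 3↦0, 4↦1]  zeros at y ∈ {1, 3}
  x = 3: [0↦2, 1↦0, 2↦2, 3↦3, 4↦3]  zeros at y ∈ {1}
  x = 4: [0↦0, 1↦2, 2↦3, 3↦3, 4↦2]  zeros at y ∈ {0}
Collecting zeros: affine points = {(0, 0), (0, 3), (2, 1), (2, 3), (3, 1), (4, 0)}.
Total count |C(F_5)_aff| = 6.


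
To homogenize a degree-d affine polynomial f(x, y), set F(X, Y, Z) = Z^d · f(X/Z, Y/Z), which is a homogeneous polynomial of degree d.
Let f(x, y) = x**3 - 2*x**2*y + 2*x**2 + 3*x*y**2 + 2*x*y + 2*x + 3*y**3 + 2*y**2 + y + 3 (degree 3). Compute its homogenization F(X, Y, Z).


F(X, Y, Z) = X**3 - 2*X**2*Y + 2*X**2*Z + 3*X*Y**2 + 2*X*Y*Z + 2*X*Z**2 + 3*Y**3 + 2*Y**2*Z + Y*Z**2 + 3*Z**3

deg(f) = 3.
Substitute x = X/Z, y = Y/Z into f, then multiply by Z^3.
  monomial 1·x^3·y^0 ↦ 1·X^3·Y^0·Z^0.
  monomial -2·x^2·y^1 ↦ -2·X^2·Y^1·Z^0.
  monomial 2·x^2·y^0 ↦ 2·X^2·Y^0·Z^1.
  monomial 3·x^1·y^2 ↦ 3·X^1·Y^2·Z^0.
  monomial 2·x^1·y^1 ↦ 2·X^1·Y^1·Z^1.
  monomial 2·x^1·y^0 ↦ 2·X^1·Y^0·Z^2.
  monomial 3·x^0·y^3 ↦ 3·X^0·Y^3·Z^0.
  monomial 2·x^0·y^2 ↦ 2·X^0·Y^2·Z^1.
  monomial 1·x^0·y^1 ↦ 1·X^0·Y^1·Z^2.
  monomial 3·x^0·y^0 ↦ 3·X^0·Y^0·Z^3.
Collecting: F(X, Y, Z) = X**3 - 2*X**2*Y + 2*X**2*Z + 3*X*Y**2 + 2*X*Y*Z + 2*X*Z**2 + 3*Y**3 + 2*Y**2*Z + Y*Z**2 + 3*Z**3.


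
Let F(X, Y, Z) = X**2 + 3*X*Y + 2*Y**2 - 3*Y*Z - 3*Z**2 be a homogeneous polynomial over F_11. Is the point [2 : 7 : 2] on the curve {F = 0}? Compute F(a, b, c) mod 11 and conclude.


F(2,7,2) ≡ 2 (mod 11); P is NOT on the curve.

Evaluate F(2, 7, 2) term-by-term (mod 11).
  X**2 ↦ 1·4·1·1 = 4
  3*X*Y ↦ 3·2·7·1 = 42
  2*Y**2 ↦ 2·1·49·1 = 98
  -3*Y*Z ↦ -3·1·7·2 = -42
  -3*Z**2 ↦ -3·1·1·4 = -12
Sum: F(2, 7, 2) = (4) + (42) + (98) + (-42) + (-12) = 90.
Reducing mod 11: 90 ≡ 2 (mod 11).
Since F(a, b, c) ≡ 2 ≠ 0 (mod 11), P does NOT lie on the curve.


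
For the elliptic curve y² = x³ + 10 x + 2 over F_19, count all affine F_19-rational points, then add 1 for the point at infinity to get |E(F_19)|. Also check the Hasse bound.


Affine points = {(2, 7), (2, 12), (4, 7), (4, 12), (5, 5), (5, 14), (7, 4), (7, 15), (8, 9), (8, 10), (9, 2), (9, 17), (10, 0), (12, 8), (12, 11), (13, 7), (13, 12), (14, 6), (14, 13)}; affine count = 19; |E(F_19)| = 20.

Discriminant check: Δ ∝ 4a³ + 27b² = 4·10³ + 27·2² = 4·1000 + 27·4 ≡ 4 (mod 19). Nonzero ⇒ E is nonsingular.
For each x ∈ F_19, compute rhs = x³ + 10·x + 2 mod 19, then count y ∈ F_19 with y² ≡ rhs.
  x = 0: rhs = 2, matching y values: none (0 points).
  x = 1: rhs = 13, matching y values: none (0 points).
  x = 2: rhs = 11, matching y values: 7, 12 (2 points).
  x = 3: rhs = 2, matching y values: none (0 points).
  x = 4: rhs = 11, matching y values: 7, 12 (2 points).
  x = 5: rhs = 6, matching y values: 5, 14 (2 points).
  x = 6: rhs = 12, matching y values: none (0 points).
  x = 7: rhs = 16, matching y values: 4, 15 (2 points).
  x = 8: rhs = 5, matching y values: 9, 10 (2 points).
  x = 9: rhs = 4, matching y values: 2, 17 (2 points).
  x = 10: rhs = 0, matching y values: 0 (1 points).
  x = 11: rhs = 18, matching y values: none (0 points).
  x = 12: rhs = 7, matching y values: 8, 11 (2 points).
  x = 13: rhs = 11, matching y values: 7, 12 (2 points).
  x = 14: rhs = 17, matching y values: 6, 13 (2 points).
  x = 15: rhs = 12, matching y values: none (0 points).
  x = 16: rhs = 2, matching y values: none (0 points).
  x = 17: rhs = 12, matching y values: none (0 points).
  x = 18: rhs = 10, matching y values: none (0 points).
Total affine count: 19.
Full point count |E(F_19)| = 19 + 1 = 20.
Hasse bound: |20 − (19+1)| = |0| = 0 ≤ 2√19 ≈ 8.7178 ✓.


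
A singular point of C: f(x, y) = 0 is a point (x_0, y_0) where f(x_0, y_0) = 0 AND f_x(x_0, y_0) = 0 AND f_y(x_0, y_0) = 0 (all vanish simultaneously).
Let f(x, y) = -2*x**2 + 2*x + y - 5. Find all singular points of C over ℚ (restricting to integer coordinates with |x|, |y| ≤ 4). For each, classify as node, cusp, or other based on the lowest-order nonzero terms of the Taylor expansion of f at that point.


No singular points in the scanned grid; C is smooth there.

Compute partial derivatives:
  f_x = 2 - 4*x.
  f_y = 1.
f_y = 1 is a nonzero constant, so f_y never vanishes: no point (x, y) can satisfy f = f_x = f_y = 0. In particular no (x, y) ∈ {−4, ..., 4}² is singular; the curve is smooth.


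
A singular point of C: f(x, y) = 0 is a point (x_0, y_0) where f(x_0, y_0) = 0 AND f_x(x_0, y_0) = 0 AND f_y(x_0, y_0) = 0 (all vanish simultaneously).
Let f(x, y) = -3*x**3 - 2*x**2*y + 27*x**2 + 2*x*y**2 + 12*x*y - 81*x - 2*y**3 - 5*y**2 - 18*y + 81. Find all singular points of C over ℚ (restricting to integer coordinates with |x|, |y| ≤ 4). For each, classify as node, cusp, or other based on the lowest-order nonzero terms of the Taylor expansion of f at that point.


Singular points: {(3, 0)}; classification: cusp.

Compute partial derivatives:
  f_x = -9*x**2 - 4*x*y + 54*x + 2*y**2 + 12*y - 81.
  f_y = -2*x**2 + 4*x*y + 12*x - 6*y**2 - 10*y - 18.
Scan x_0 ∈ {−4, ..., 4}. For each x_0, f_y(x_0, y) is a polynomial in y; find its integer roots y ∈ {−4, ..., 4}, then test f_x and f at those candidates.
  x = -4: f_y(-4, y) = -6*y**2 - 26*y - 98; no integer root y with |y| ≤ 4.
  x = -3: f_y(-3, y) = -6*y**2 - 22*y - 72; no integer root y with |y| ≤ 4.
  x = -2: f_y(-2, y) = -6*y**2 - 18*y - 50; no integer root y with |y| ≤ 4.
  x = -1: f_y(-1, y) = -6*y**2 - 14*y - 32; no integer root y with |y| ≤ 4.
  x = 0: f_y(0, y) = -6*y**2 - 10*y - 18; no integer root y with |y| ≤ 4.
  x = 1: f_y(1, y) = -6*y**2 - 6*y - 8; no integer root y with |y| ≤ 4.
  x = 2: f_y(2, y) = -6*y**2 - 2*y - 2; no integer root y with |y| ≤ 4.
  x = 3: f_y(3, y) = -6*y**2 + 2*y; vanishes at y ∈ {0}. (3, 0): f_x = 0, f = 0 — SINGULAR.
  x = 4: f_y(4, y) = -6*y**2 + 6*y - 2; no integer root y with |y| ≤ 4.
Only singular point on the grid: (3, 0).
Classify: substitute x = 3 + u, y = 0 + v and expand: f = -3*u**3 - 2*u**2*v + 2*u*v**2 - 2*v**3 + v**2.
No constant or linear terms (consistent with a singular point). Quadratic part: v**2. Cubic part: -3*u**3 - 2*u**2*v + 2*u*v**2 - 2*v**3.
The quadratic part v**2 is a perfect square, so there is a single (double) tangent line v = 0, i.e. y = 0. Restricting the cubic part to that line (v = 0) leaves -3*u**3 ≠ 0, so f is not divisible by v and the branch is v² ≈ 3*u**3 to lowest order — this is a cusp.
Classification: cusp.


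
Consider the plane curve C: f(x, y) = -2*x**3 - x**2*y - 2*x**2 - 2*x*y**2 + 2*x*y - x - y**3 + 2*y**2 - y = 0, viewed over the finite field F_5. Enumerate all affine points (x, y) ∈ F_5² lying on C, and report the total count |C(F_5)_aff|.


Affine F_5-points: {(0, 0), (0, 1), (1, 0), (2, 1), (3, 0), (3, 3), (4, 1), (4, 4)}; count = 8.

For each of the 25 pairs (x, y) ∈ F_5², evaluate f(x, y) mod 5. Record the zeros.
  x = 0: [0↦0, 1↦0, 2↦3, 3↦3, 4↦4]  zeros at y ∈ {0, 1}
  x = 1: [0↦0, 1↦4, 2↦2, 3↦3, 4↦1]  zeros at y ∈ {0}
  x = 2: [0↦4, 1↦0, 2↦1, 3↦1, 4↦4]  zeros at y ∈ {1}
  x = 3: [0↦0, 1↦1, 2↦3, 3↦0, 4↦1]  zeros at y ∈ {0, 3}
  x = 4: [0↦1, 1↦0, 2↦1, 3↦3, 4↦0]  zeros at y ∈ {1, 4}
Collecting zeros: affine points = {(0, 0), (0, 1), (1, 0), (2, 1), (3, 0), (3, 3), (4, 1), (4, 4)}.
Total count |C(F_5)_aff| = 8.


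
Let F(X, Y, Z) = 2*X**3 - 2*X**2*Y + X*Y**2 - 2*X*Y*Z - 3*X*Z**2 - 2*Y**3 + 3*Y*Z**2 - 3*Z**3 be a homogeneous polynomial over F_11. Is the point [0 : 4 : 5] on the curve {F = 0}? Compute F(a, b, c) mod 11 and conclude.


F(0,4,5) ≡ 6 (mod 11); P is NOT on the curve.

Evaluate F(0, 4, 5) term-by-term (mod 11).
  2*X**3 ↦ 2·0·1·1 = 0
  -2*X**2*Y ↦ -2·0·4·1 = 0
  X*Y**2 ↦ 1·0·16·1 = 0
  -2*X*Y*Z ↦ -2·0·4·5 = 0
  -3*X*Z**2 ↦ -3·0·1·25 = 0
  -2*Y**3 ↦ -2·1·64·1 = -128
  3*Y*Z**2 ↦ 3·1·4·25 = 300
  -3*Z**3 ↦ -3·1·1·125 = -375
Sum: F(0, 4, 5) = (0) + (0) + (0) + (0) + (0) + (-128) + (300) + (-375) = -203.
Reducing mod 11: -203 ≡ 6 (mod 11).
Since F(a, b, c) ≡ 6 ≠ 0 (mod 11), P does NOT lie on the curve.


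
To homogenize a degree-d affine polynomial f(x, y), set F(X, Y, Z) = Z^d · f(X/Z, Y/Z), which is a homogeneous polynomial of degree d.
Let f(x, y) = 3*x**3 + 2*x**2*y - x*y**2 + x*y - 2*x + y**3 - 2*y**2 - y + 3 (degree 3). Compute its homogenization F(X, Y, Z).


F(X, Y, Z) = 3*X**3 + 2*X**2*Y - X*Y**2 + X*Y*Z - 2*X*Z**2 + Y**3 - 2*Y**2*Z - Y*Z**2 + 3*Z**3

deg(f) = 3.
Substitute x = X/Z, y = Y/Z into f, then multiply by Z^3.
  monomial 3·x^3·y^0 ↦ 3·X^3·Y^0·Z^0.
  monomial 2·x^2·y^1 ↦ 2·X^2·Y^1·Z^0.
  monomial -1·x^1·y^2 ↦ -1·X^1·Y^2·Z^0.
  monomial 1·x^1·y^1 ↦ 1·X^1·Y^1·Z^1.
  monomial -2·x^1·y^0 ↦ -2·X^1·Y^0·Z^2.
  monomial 1·x^0·y^3 ↦ 1·X^0·Y^3·Z^0.
  monomial -2·x^0·y^2 ↦ -2·X^0·Y^2·Z^1.
  monomial -1·x^0·y^1 ↦ -1·X^0·Y^1·Z^2.
  monomial 3·x^0·y^0 ↦ 3·X^0·Y^0·Z^3.
Collecting: F(X, Y, Z) = 3*X**3 + 2*X**2*Y - X*Y**2 + X*Y*Z - 2*X*Z**2 + Y**3 - 2*Y**2*Z - Y*Z**2 + 3*Z**3.


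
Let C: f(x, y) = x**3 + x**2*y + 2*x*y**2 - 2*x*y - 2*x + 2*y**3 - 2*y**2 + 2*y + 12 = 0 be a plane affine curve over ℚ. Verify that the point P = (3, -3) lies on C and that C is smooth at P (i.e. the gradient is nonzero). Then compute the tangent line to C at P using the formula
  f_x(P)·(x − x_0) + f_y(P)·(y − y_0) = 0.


Tangent line at P: 31*x + 35*y + 12 = 0.

Step 1: f(3, -3) = 0, so P lies on C.
Step 2: partial derivatives
  f_x(x, y) = 3*x**2 + 2*x*y + 2*y**2 - 2*y - 2, f_y(x, y) = x**2 + 4*x*y - 2*x + 6*y**2 - 4*y + 2.
  f_x(P) = 31, f_y(P) = 35 (gradient nonzero, so P is smooth).
Step 3: tangent line at P: 31·(x − 3) + 35·(y − -3) = 0.
Expanding: 31*x + 35*y + 12 = 0.


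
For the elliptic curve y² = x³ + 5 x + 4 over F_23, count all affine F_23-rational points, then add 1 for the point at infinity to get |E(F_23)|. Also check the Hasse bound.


Affine points = {(0, 2), (0, 21), (3, 0), (5, 4), (5, 19), (8, 2), (8, 21), (13, 9), (13, 14), (14, 9), (14, 14), (15, 2), (15, 21), (19, 9), (19, 14), (20, 10), (20, 13), (21, 3), (21, 20)}; affine count = 19; |E(F_23)| = 20.

Discriminant check: Δ ∝ 4a³ + 27b² = 4·5³ + 27·4² = 4·125 + 27·16 ≡ 12 (mod 23). Nonzero ⇒ E is nonsingular.
For each x ∈ F_23, compute rhs = x³ + 5·x + 4 mod 23, then count y ∈ F_23 with y² ≡ rhs.
  x = 0: rhs = 4, matching y values: 2, 21 (2 points).
  x = 1: rhs = 10, matching y values: none (0 points).
  x = 2: rhs = 22, matching y values: none (0 points).
  x = 3: rhs = 0, matching y values: 0 (1 points).
  x = 4: rhs = 19, matching y values: none (0 points).
  x = 5: rhs = 16, matching y values: 4, 19 (2 points).
  x = 6: rhs = 20, matching y values: none (0 points).
  x = 7: rhs = 14, matching y values: none (0 points).
  x = 8: rhs = 4, matching y values: 2, 21 (2 points).
  x = 9: rhs = 19, matching y values: none (0 points).
  x = 10: rhs = 19, matching y values: none (0 points).
  x = 11: rhs = 10, matching y values: none (0 points).
  x = 12: rhs = 21, matching y values: none (0 points).
  x = 13: rhs = 12, matching y values: 9, 14 (2 points).
  x = 14: rhs = 12, matching y values: 9, 14 (2 points).
  x = 15: rhs = 4, matching y values: 2, 21 (2 points).
  x = 16: rhs = 17, matching y values: none (0 points).
  x = 17: rhs = 11, matching y values: none (0 points).
  x = 18: rhs = 15, matching y values: none (0 points).
  x = 19: rhs = 12, matching y values: 9, 14 (2 points).
  x = 20: rhs = 8, matching y values: 10, 13 (2 points).
  x = 21: rhs = 9, matching y values: 3, 20 (2 points).
  x = 22: rhs = 21, matching y values: none (0 points).
Total affine count: 19.
Full point count |E(F_23)| = 19 + 1 = 20.
Hasse bound: |20 − (23+1)| = |-4| = 4 ≤ 2√23 ≈ 9.5917 ✓.


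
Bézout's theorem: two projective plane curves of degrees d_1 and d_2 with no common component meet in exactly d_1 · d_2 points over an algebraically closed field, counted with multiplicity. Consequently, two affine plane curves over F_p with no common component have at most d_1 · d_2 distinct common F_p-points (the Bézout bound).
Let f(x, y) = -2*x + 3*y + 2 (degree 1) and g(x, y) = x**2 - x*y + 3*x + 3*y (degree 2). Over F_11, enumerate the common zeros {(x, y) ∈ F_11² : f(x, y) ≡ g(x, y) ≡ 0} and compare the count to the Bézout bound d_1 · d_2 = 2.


Common zeros: {(6, 7), (10, 6)}; count = 2; Bézout bound = 2.

deg(f) = 1, deg(g) = 2, so Bézout bound = 2.
Scan x ∈ F_11. For each x, list the y ∈ F_11 with f(x, y) ≡ 0 and those with g(x, y) ≡ 0 (mod 11); the common zeros in that column are the intersection.
  x = 0: f ≡ 0 at y ∈ {3}; g ≡ 0 at y ∈ {0}; common: ∅.
  x = 1: f ≡ 0 at y ∈ {0}; g ≡ 0 at y ∈ {9}; common: ∅.
  x = 2: f ≡ 0 at y ∈ {8}; g ≡ 0 at y ∈ {1}; common: ∅.
  x = 3: f ≡ 0 at y ∈ {5}; g ≡ 0 at y ∈ ∅; common: ∅.
  x = 4: f ≡ 0 at y ∈ {2}; g ≡ 0 at y ∈ {6}; common: ∅.
  x = 5: f ≡ 0 at y ∈ {10}; g ≡ 0 at y ∈ {9}; common: ∅.
  x = 6: f ≡ 0 at y ∈ {7}; g ≡ 0 at y ∈ {7}; common: {7}.
  x = 7: f ≡ 0 at y ∈ {4}; g ≡ 0 at y ∈ {1}; common: ∅.
  x = 8: f ≡ 0 at y ∈ {1}; g ≡ 0 at y ∈ {0}; common: ∅.
  x = 9: f ≡ 0 at y ∈ {9}; g ≡ 0 at y ∈ {7}; common: ∅.
  x = 10: f ≡ 0 at y ∈ {6}; g ≡ 0 at y ∈ {6}; common: {6}.
Collecting: common zeros = {(6, 7), (10, 6)}, so the count is 2.
Comparison with the Bézout bound: 2 ≤ 2 = deg(f)·deg(g), as expected for curves with no common component (the bound is attained).


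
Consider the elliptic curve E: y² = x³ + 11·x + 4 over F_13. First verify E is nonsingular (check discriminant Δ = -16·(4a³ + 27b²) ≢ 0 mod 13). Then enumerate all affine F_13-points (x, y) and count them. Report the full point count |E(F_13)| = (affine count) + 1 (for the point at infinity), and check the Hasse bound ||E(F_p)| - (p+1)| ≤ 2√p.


Affine points = {(0, 2), (0, 11), (1, 4), (1, 9), (3, 5), (3, 8), (6, 0), (9, 0), (10, 3), (10, 10), (11, 0)}; affine count = 11; |E(F_13)| = 12.

Discriminant check: Δ ∝ 4a³ + 27b² = 4·11³ + 27·4² = 4·1331 + 27·16 ≡ 10 (mod 13). Nonzero ⇒ E is nonsingular.
For each x ∈ F_13, compute rhs = x³ + 11·x + 4 mod 13, then count y ∈ F_13 with y² ≡ rhs.
  x = 0: rhs = 4, matching y values: 2, 11 (2 points).
  x = 1: rhs = 3, matching y values: 4, 9 (2 points).
  x = 2: rhs = 8, matching y values: none (0 points).
  x = 3: rhs = 12, matching y values: 5, 8 (2 points).
  x = 4: rhs = 8, matching y values: none (0 points).
  x = 5: rhs = 2, matching y values: none (0 points).
  x = 6: rhs = 0, matching y values: 0 (1 points).
  x = 7: rhs = 8, matching y values: none (0 points).
  x = 8: rhs = 6, matching y values: none (0 points).
  x = 9: rhs = 0, matching y values: 0 (1 points).
  x = 10: rhs = 9, matching y values: 3, 10 (2 points).
  x = 11: rhs = 0, matching y values: 0 (1 points).
  x = 12: rhs = 5, matching y values: none (0 points).
Total affine count: 11.
Full point count |E(F_13)| = 11 + 1 = 12.
Hasse bound: |12 − (13+1)| = |-2| = 2 ≤ 2√13 ≈ 7.2111 ✓.


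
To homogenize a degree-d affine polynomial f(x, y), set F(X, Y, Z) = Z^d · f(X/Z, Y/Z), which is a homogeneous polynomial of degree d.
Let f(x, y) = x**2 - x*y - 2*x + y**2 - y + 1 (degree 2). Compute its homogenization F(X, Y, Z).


F(X, Y, Z) = X**2 - X*Y - 2*X*Z + Y**2 - Y*Z + Z**2

deg(f) = 2.
Substitute x = X/Z, y = Y/Z into f, then multiply by Z^2.
  monomial 1·x^2·y^0 ↦ 1·X^2·Y^0·Z^0.
  monomial -1·x^1·y^1 ↦ -1·X^1·Y^1·Z^0.
  monomial -2·x^1·y^0 ↦ -2·X^1·Y^0·Z^1.
  monomial 1·x^0·y^2 ↦ 1·X^0·Y^2·Z^0.
  monomial -1·x^0·y^1 ↦ -1·X^0·Y^1·Z^1.
  monomial 1·x^0·y^0 ↦ 1·X^0·Y^0·Z^2.
Collecting: F(X, Y, Z) = X**2 - X*Y - 2*X*Z + Y**2 - Y*Z + Z**2.


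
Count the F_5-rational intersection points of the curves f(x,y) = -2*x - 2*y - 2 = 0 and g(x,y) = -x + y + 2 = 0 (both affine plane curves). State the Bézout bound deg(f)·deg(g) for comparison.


Common zeros: {(3, 1)}; count = 1; Bézout bound = 1.

deg(f) = 1, deg(g) = 1, so Bézout bound = 1.
Scan x ∈ F_5. For each x, list the y ∈ F_5 with f(x, y) ≡ 0 and those with g(x, y) ≡ 0 (mod 5); the common zeros in that column are the intersection.
  x = 0: f ≡ 0 at y ∈ {4}; g ≡ 0 at y ∈ {3}; common: ∅.
  x = 1: f ≡ 0 at y ∈ {3}; g ≡ 0 at y ∈ {4}; common: ∅.
  x = 2: f ≡ 0 at y ∈ {2}; g ≡ 0 at y ∈ {0}; common: ∅.
  x = 3: f ≡ 0 at y ∈ {1}; g ≡ 0 at y ∈ {1}; common: {1}.
  x = 4: f ≡ 0 at y ∈ {0}; g ≡ 0 at y ∈ {2}; common: ∅.
Collecting: common zeros = {(3, 1)}, so the count is 1.
Comparison with the Bézout bound: 1 ≤ 1 = deg(f)·deg(g), as expected for curves with no common component (the bound is attained).


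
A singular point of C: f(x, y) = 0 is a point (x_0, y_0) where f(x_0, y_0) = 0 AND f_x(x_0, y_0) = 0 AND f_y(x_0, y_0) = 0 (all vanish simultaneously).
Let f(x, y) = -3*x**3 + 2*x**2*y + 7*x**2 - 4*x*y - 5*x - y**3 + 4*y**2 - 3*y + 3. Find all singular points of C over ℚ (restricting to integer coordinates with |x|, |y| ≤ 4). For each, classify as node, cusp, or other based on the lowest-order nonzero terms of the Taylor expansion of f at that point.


Singular points: {(1, 1)}; classification: cusp.

Compute partial derivatives:
  f_x = -9*x**2 + 4*x*y + 14*x - 4*y - 5.
  f_y = 2*x**2 - 4*x - 3*y**2 + 8*y - 3.
Scan x_0 ∈ {−4, ..., 4}. For each x_0, f_y(x_0, y) is a polynomial in y; find its integer roots y ∈ {−4, ..., 4}, then test f_x and f at those candidates.
  x = -4: f_y(-4, y) = -3*y**2 + 8*y + 45; no integer root y with |y| ≤ 4.
  x = -3: f_y(-3, y) = -3*y**2 + 8*y + 27; no integer root y with |y| ≤ 4.
  x = -2: f_y(-2, y) = -3*y**2 + 8*y + 13; no integer root y with |y| ≤ 4.
  x = -1: f_y(-1, y) = -3*y**2 + 8*y + 3; vanishes at y ∈ {3}. (-1, 3): f_x = -52 ≠ 0.
  x = 0: f_y(0, y) = -3*y**2 + 8*y - 3; no integer root y with |y| ≤ 4.
  x = 1: f_y(1, y) = -3*y**2 + 8*y - 5; vanishes at y ∈ {1}. (1, 1): f_x = 0, f = 0 — SINGULAR.
  x = 2: f_y(2, y) = -3*y**2 + 8*y - 3; no integer root y with |y| ≤ 4.
  x = 3: f_y(3, y) = -3*y**2 + 8*y + 3; vanishes at y ∈ {3}. (3, 3): f_x = -20 ≠ 0.
  x = 4: f_y(4, y) = -3*y**2 + 8*y + 13; no integer root y with |y| ≤ 4.
Only singular point on the grid: (1, 1).
Classify: substitute x = 1 + u, y = 1 + v and expand: f = -3*u**3 + 2*u**2*v - v**3 + v**2.
No constant or linear terms (consistent with a singular point). Quadratic part: v**2. Cubic part: -3*u**3 + 2*u**2*v - v**3.
The quadratic part v**2 is a perfect square, so there is a single (double) tangent line v = 0, i.e. y = 1. Restricting the cubic part to that line (v = 0) leaves -3*u**3 ≠ 0, so f is not divisible by v and the branch is v² ≈ 3*u**3 to lowest order — this is a cusp.
Classification: cusp.


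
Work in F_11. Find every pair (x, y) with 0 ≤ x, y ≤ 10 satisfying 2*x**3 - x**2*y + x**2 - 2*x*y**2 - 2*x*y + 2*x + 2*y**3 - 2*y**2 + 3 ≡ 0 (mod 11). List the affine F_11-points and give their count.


Affine F_11-points: {(0, 2), (0, 4), (0, 6), (1, 5), (2, 7), (3, 10), (5, 8), (6, 5), (7, 3), (8, 2), (8, 3), (8, 4), (9, 2), (10, 0), (10, 4), (10, 7)}; count = 16.

For each of the 121 pairs (x, y) ∈ F_11², evaluate f(x, y) mod 11. Record the zeros.
  x = 0: [0↦3, 1↦3, 2↦0, 3↦6, 4↦0, 5↦5, 6↦0, 7↦8, 8↦8, 9↦1, 10↦10]  zeros at y ∈ {2, 4, 6}
  x = 1: [0↦8, 1↦3, 2↦2, 3↦6, 4↦5, 5↦0, 6↦3, 7↦4, 8↦4, 9↦4, 10↦5]  zeros at y ∈ {5}
  x = 2: [0↦5, 1↦4, 2↦3, 3↦3, 4↦5, 5↦10, 6↦8, 7↦0, 8↦9, 9↦3, 10↦5]  zeros at y ∈ {7}
  x = 3: [0↦6, 1↦7, 2↦4, 3↦9, 4↦1, 5↦3, 6↦5, 7↦8, 8↦2, 9↦10, 10↦0]  zeros at y ∈ {10}
  x = 4: [0↦1, 1↦2, 2↦6, 3↦3, 4↦5, 5↦2, 6↦6, 7↦7, 8↦6, 9↦4, 10↦2]  zeros at y ∈ ∅
  x = 5: [0↦2, 1↦1, 2↦10, 3↦8, 4↦7, 5↦8, 6↦1, 7↦9, 8↦0, 9↦8, 10↦1]  zeros at y ∈ {8}
  x = 6: [0↦10, 1↦5, 2↦6, 3↦3, 4↦8, 5↦0, 6↦2, 7↦4, 8↦7, 9↦1, 10↦9]  zeros at y ∈ {5}
  x = 7: [0↦4, 1↦4, 2↦6, 3↦0, 4↦9, 5↦1, 6↦10, 7↦4, 8↦6, 9↦6, 10↦5]  zeros at y ∈ {3}
  x = 8: [0↦7, 1↦10, 2↦0, 3↦0, 4↦0, 5↦1, 6↦4, 7↦10, 8↦9, 9↦2, 10↦1]  zeros at y ∈ {2, 3, 4}
  x = 9: [0↦9, 1↦2, 2↦0, 3↦4, 4↦4, 5↦1, 6↦7, 7↦1, 8↦6, 9↦1, 10↦9]  zeros at y ∈ {2}
  x = 10: [0↦0, 1↦3, 2↦7, 3↦2, 4↦0, 5↦2, 6↦9, 7↦0, 8↦9, 9↦4, 10↦8]  zeros at y ∈ {0, 4, 7}
Collecting zeros: affine points = {(0, 2), (0, 4), (0, 6), (1, 5), (2, 7), (3, 10), (5, 8), (6, 5), (7, 3), (8, 2), (8, 3), (8, 4), (9, 2), (10, 0), (10, 4), (10, 7)}.
Total count |C(F_11)_aff| = 16.


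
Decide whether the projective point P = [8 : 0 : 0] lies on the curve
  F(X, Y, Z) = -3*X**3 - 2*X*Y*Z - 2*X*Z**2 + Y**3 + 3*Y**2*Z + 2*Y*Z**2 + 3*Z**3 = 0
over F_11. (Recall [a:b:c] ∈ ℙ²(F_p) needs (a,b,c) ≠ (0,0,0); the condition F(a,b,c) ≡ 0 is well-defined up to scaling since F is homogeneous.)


F(8,0,0) ≡ 4 (mod 11); P is NOT on the curve.

Evaluate F(8, 0, 0) term-by-term (mod 11).
  -3*X**3 ↦ -3·512·1·1 = -1536
  -2*X*Y*Z ↦ -2·8·0·0 = 0
  -2*X*Z**2 ↦ -2·8·1·0 = 0
  Y**3 ↦ 1·1·0·1 = 0
  3*Y**2*Z ↦ 3·1·0·0 = 0
  2*Y*Z**2 ↦ 2·1·0·0 = 0
  3*Z**3 ↦ 3·1·1·0 = 0
Sum: F(8, 0, 0) = (-1536) + (0) + (0) + (0) + (0) + (0) + (0) = -1536.
Reducing mod 11: -1536 ≡ 4 (mod 11).
Since F(a, b, c) ≡ 4 ≠ 0 (mod 11), P does NOT lie on the curve.


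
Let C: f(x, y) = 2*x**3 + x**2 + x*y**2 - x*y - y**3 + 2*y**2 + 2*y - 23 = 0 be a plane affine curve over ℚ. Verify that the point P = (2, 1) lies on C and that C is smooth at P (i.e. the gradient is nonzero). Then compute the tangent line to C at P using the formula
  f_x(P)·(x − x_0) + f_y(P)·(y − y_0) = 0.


Tangent line at P: 28*x + 5*y - 61 = 0.

Step 1: f(2, 1) = 0, so P lies on C.
Step 2: partial derivatives
  f_x(x, y) = 6*x**2 + 2*x + y**2 - y, f_y(x, y) = 2*x*y - x - 3*y**2 + 4*y + 2.
  f_x(P) = 28, f_y(P) = 5 (gradient nonzero, so P is smooth).
Step 3: tangent line at P: 28·(x − 2) + 5·(y − 1) = 0.
Expanding: 28*x + 5*y - 61 = 0.


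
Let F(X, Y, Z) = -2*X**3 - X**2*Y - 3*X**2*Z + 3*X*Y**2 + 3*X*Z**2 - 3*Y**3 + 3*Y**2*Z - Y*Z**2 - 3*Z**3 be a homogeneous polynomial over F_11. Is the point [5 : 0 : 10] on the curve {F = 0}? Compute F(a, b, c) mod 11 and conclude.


F(5,0,10) ≡ 8 (mod 11); P is NOT on the curve.

Evaluate F(5, 0, 10) term-by-term (mod 11).
  -2*X**3 ↦ -2·125·1·1 = -250
  -X**2*Y ↦ -1·25·0·1 = 0
  -3*X**2*Z ↦ -3·25·1·10 = -750
  3*X*Y**2 ↦ 3·5·0·1 = 0
  3*X*Z**2 ↦ 3·5·1·100 = 1500
  -3*Y**3 ↦ -3·1·0·1 = 0
  3*Y**2*Z ↦ 3·1·0·10 = 0
  -Y*Z**2 ↦ -1·1·0·100 = 0
  -3*Z**3 ↦ -3·1·1·1000 = -3000
Sum: F(5, 0, 10) = (-250) + (0) + (-750) + (0) + (1500) + (0) + (0) + (0) + (-3000) = -2500.
Reducing mod 11: -2500 ≡ 8 (mod 11).
Since F(a, b, c) ≡ 8 ≠ 0 (mod 11), P does NOT lie on the curve.


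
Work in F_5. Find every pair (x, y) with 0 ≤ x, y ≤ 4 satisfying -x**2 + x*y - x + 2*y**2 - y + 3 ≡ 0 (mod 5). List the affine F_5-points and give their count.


Affine F_5-points: {(2, 1), (3, 1), (3, 3), (4, 3)}; count = 4.

For each of the 25 pairs (x, y) ∈ F_5², evaluate f(x, y) mod 5. Record the zeros.
  x = 0: [0↦3, 1↦4, 2↦4, 3↦3, 4↦1]  zeros at y ∈ ∅
  x = 1: [0↦1, 1↦3, 2↦4, 3↦4, 4↦3]  zeros at y ∈ ∅
  x = 2: [0↦2, 1↦0, 2↦2, 3↦3, 4↦3]  zeros at y ∈ {1}
  x = 3: [0↦1, 1↦0, 2↦3, 3↦0, 4↦1]  zeros at y ∈ {1, 3}
  x = 4: [0↦3, 1↦3, 2↦2, 3↦0, 4↦2]  zeros at y ∈ {3}
Collecting zeros: affine points = {(2, 1), (3, 1), (3, 3), (4, 3)}.
Total count |C(F_5)_aff| = 4.


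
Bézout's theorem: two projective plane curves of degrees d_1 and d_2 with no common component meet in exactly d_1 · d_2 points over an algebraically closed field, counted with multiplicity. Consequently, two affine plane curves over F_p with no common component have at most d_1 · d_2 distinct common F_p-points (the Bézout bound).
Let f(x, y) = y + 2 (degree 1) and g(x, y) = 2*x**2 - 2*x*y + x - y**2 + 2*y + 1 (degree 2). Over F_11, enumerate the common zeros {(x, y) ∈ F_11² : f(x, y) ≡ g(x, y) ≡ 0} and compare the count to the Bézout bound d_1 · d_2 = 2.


Common zeros: {(1, 9), (2, 9)}; count = 2; Bézout bound = 2.

deg(f) = 1, deg(g) = 2, so Bézout bound = 2.
Scan x ∈ F_11. For each x, list the y ∈ F_11 with f(x, y) ≡ 0 and those with g(x, y) ≡ 0 (mod 11); the common zeros in that column are the intersection.
  x = 0: f ≡ 0 at y ∈ {9}; g ≡ 0 at y ∈ ∅; common: ∅.
  x = 1: f ≡ 0 at y ∈ {9}; g ≡ 0 at y ∈ {2, 9}; common: {9}.
  x = 2: f ≡ 0 at y ∈ {9}; g ≡ 0 at y ∈ {0, 9}; common: {9}.
  x = 3: f ≡ 0 at y ∈ {9}; g ≡ 0 at y ∈ {0, 7}; common: ∅.
  x = 4: f ≡ 0 at y ∈ {9}; g ≡ 0 at y ∈ ∅; common: ∅.
  x = 5: f ≡ 0 at y ∈ {9}; g ≡ 0 at y ∈ ∅; common: ∅.
  x = 6: f ≡ 0 at y ∈ {9}; g ≡ 0 at y ∈ {2, 10}; common: ∅.
  x = 7: f ≡ 0 at y ∈ {9}; g ≡ 0 at y ∈ ∅; common: ∅.
  x = 8: f ≡ 0 at y ∈ {9}; g ≡ 0 at y ∈ ∅; common: ∅.
  x = 9: f ≡ 0 at y ∈ {9}; g ≡ 0 at y ∈ {7, 10}; common: ∅.
  x = 10: f ≡ 0 at y ∈ {9}; g ≡ 0 at y ∈ ∅; common: ∅.
Collecting: common zeros = {(1, 9), (2, 9)}, so the count is 2.
Comparison with the Bézout bound: 2 ≤ 2 = deg(f)·deg(g), as expected for curves with no common component (the bound is attained).


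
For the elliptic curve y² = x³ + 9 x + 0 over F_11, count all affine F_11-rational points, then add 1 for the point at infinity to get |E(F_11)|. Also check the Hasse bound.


Affine points = {(0, 0), (2, 2), (2, 9), (4, 1), (4, 10), (5, 4), (5, 7), (8, 1), (8, 10), (10, 1), (10, 10)}; affine count = 11; |E(F_11)| = 12.

Discriminant check: Δ ∝ 4a³ + 27b² = 4·9³ + 27·0² = 4·729 + 27·0 ≡ 1 (mod 11). Nonzero ⇒ E is nonsingular.
For each x ∈ F_11, compute rhs = x³ + 9·x + 0 mod 11, then count y ∈ F_11 with y² ≡ rhs.
  x = 0: rhs = 0, matching y values: 0 (1 points).
  x = 1: rhs = 10, matching y values: none (0 points).
  x = 2: rhs = 4, matching y values: 2, 9 (2 points).
  x = 3: rhs = 10, matching y values: none (0 points).
  x = 4: rhs = 1, matching y values: 1, 10 (2 points).
  x = 5: rhs = 5, matching y values: 4, 7 (2 points).
  x = 6: rhs = 6, matching y values: none (0 points).
  x = 7: rhs = 10, matching y values: none (0 points).
  x = 8: rhs = 1, matching y values: 1, 10 (2 points).
  x = 9: rhs = 7, matching y values: none (0 points).
  x = 10: rhs = 1, matching y values: 1, 10 (2 points).
Total affine count: 11.
Full point count |E(F_11)| = 11 + 1 = 12.
Hasse bound: |12 − (11+1)| = |0| = 0 ≤ 2√11 ≈ 6.6332 ✓.


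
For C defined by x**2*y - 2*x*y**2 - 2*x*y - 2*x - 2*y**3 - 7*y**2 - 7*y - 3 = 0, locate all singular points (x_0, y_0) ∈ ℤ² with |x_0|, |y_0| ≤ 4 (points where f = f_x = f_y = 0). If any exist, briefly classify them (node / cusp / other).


Singular points: {(-1, -1)}; classification: node.

Compute partial derivatives:
  f_x = 2*x*y - 2*y**2 - 2*y - 2.
  f_y = x**2 - 4*x*y - 2*x - 6*y**2 - 14*y - 7.
Scan x_0 ∈ {−4, ..., 4}. For each x_0, f_y(x_0, y) is a polynomial in y; find its integer roots y ∈ {−4, ..., 4}, then test f_x and f at those candidates.
  x = -4: f_y(-4, y) = -6*y**2 + 2*y + 17; no integer root y with |y| ≤ 4.
  x = -3: f_y(-3, y) = -6*y**2 - 2*y + 8; vanishes at y ∈ {1}. (-3, 1): f_x = -12 ≠ 0.
  x = -2: f_y(-2, y) = -6*y**2 - 6*y + 1; no integer root y with |y| ≤ 4.
  x = -1: f_y(-1, y) = -6*y**2 - 10*y - 4; vanishes at y ∈ {-1}. (-1, -1): f_x = 0, f = 0 — SINGULAR.
  x = 0: f_y(0, y) = -6*y**2 - 14*y - 7; no integer root y with |y| ≤ 4.
  x = 1: f_y(1, y) = -6*y**2 - 18*y - 8; no integer root y with |y| ≤ 4.
  x = 2: f_y(2, y) = -6*y**2 - 22*y - 7; no integer root y with |y| ≤ 4.
  x = 3: f_y(3, y) = -6*y**2 - 26*y - 4; no integer root y with |y| ≤ 4.
  x = 4: f_y(4, y) = -6*y**2 - 30*y + 1; no integer root y with |y| ≤ 4.
Only singular point on the grid: (-1, -1).
Classify: substitute x = -1 + u, y = -1 + v and expand: f = u**2*v - u**2 - 2*u*v**2 - 2*v**3 + v**2.
No constant or linear terms (consistent with a singular point). Quadratic part: -u**2 + v**2. Cubic part: u**2*v - 2*u*v**2 - 2*v**3.
The quadratic part v**2 - u**2 = (v − u)(v + u) splits into two distinct linear factors, so there are two distinct tangent lines y − -1 = ±(x − -1) — this is a node (ordinary double point).
Classification: node.


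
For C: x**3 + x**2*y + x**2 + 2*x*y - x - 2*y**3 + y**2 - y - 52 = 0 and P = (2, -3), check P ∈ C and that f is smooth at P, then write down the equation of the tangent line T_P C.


Tangent line at P: -3*x - 53*y - 153 = 0.

Step 1: f(2, -3) = 0, so P lies on C.
Step 2: partial derivatives
  f_x(x, y) = 3*x**2 + 2*x*y + 2*x + 2*y - 1, f_y(x, y) = x**2 + 2*x - 6*y**2 + 2*y - 1.
  f_x(P) = -3, f_y(P) = -53 (gradient nonzero, so P is smooth).
Step 3: tangent line at P: -3·(x − 2) + -53·(y − -3) = 0.
Expanding: -3*x - 53*y - 153 = 0.


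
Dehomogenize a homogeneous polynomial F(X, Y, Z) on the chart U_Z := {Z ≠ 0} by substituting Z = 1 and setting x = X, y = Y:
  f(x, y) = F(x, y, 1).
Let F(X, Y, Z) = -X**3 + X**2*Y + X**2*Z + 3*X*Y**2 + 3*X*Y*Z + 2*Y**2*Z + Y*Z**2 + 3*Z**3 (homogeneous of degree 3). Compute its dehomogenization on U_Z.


f(x, y) = -x**3 + x**2*y + x**2 + 3*x*y**2 + 3*x*y + 2*y**2 + y + 3

On U_Z we set Z = 1. Each monomial c·X^i·Y^j·Z^k in F becomes c·x^i·y^j·1^k = c·x^i·y^j.
Substituting Z = 1: F(X, Y, 1) = -x**3 + x**2*y + x**2 + 3*x*y**2 + 3*x*y + 2*y**2 + y + 3.
Note: deg(f) ≤ deg(F) = 3; strict inequality happens when F is divisible by Z (lost terms).
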